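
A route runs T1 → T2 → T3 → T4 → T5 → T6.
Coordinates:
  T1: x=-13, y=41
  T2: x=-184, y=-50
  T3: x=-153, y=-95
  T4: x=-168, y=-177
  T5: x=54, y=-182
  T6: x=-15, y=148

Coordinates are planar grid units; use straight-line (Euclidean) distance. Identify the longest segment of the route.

T5–T6

Leg distances:
T1→T2: 193.7
T2→T3: 54.6
T3→T4: 83.4
T4→T5: 222.1
T5→T6: 337.1
The longest leg is T5–T6 at 337.1.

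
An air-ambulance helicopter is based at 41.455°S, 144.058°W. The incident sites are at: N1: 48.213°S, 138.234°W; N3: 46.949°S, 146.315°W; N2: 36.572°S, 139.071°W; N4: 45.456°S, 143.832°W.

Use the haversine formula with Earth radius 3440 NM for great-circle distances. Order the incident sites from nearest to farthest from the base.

Computing each great-circle distance from 41.455°S, 144.058°W:
N4 45.456°S, 143.832°W: 240.4 NM
N3 46.949°S, 146.315°W: 343.8 NM
N2 36.572°S, 139.071°W: 374.1 NM
N1 48.213°S, 138.234°W: 475.2 NM

N4, N3, N2, N1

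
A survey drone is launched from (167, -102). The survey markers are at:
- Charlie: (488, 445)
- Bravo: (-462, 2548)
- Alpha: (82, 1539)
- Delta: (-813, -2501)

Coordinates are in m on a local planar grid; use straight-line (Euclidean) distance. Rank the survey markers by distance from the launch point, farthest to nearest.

Distance from the launch point at (167, -102) to each:
Bravo (-462, 2548): 2723.6 m
Delta (-813, -2501): 2591.4 m
Alpha (82, 1539): 1643.2 m
Charlie (488, 445): 634.2 m

Bravo, Delta, Alpha, Charlie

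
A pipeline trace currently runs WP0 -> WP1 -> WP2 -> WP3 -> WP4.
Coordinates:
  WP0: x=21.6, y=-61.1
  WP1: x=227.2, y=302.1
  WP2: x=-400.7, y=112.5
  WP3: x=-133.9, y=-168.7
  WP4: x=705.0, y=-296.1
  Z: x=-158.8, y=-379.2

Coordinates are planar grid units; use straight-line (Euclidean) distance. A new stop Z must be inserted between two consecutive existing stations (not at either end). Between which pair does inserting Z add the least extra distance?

Added distance for inserting Z between each consecutive pair:
WP0–WP1: 731.4
WP1–WP2: 675.1
WP2–WP3: 372.3
WP3–WP4: 231.2
Smallest added distance is 231.2, inserting between WP3 and WP4.

between WP3 and WP4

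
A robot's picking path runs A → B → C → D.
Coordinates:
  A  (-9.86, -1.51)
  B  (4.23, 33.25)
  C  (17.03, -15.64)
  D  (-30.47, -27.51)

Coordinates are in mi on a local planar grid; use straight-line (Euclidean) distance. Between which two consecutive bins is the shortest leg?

Leg distances:
A→B: 37.5 mi
B→C: 50.5 mi
C→D: 49.0 mi
The shortest leg is A–B at 37.5 mi.

A–B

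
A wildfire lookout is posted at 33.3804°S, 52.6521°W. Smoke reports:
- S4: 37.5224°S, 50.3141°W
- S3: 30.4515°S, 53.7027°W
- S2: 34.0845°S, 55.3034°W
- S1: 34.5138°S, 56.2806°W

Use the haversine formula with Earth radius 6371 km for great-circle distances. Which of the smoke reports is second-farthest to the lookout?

Distance to each, sorted:
S4: 506.9 km
S1: 357.6 km
S3: 340.4 km
S2: 257.4 km
The second-farthest is S1 at 357.6 km.

S1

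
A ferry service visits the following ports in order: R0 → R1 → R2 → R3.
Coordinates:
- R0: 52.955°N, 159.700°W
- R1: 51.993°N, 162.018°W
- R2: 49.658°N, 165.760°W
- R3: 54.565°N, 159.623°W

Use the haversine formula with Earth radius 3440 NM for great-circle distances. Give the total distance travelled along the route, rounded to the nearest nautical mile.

Leg distances:
R0→R1: 102.6 NM  (cumulative 102.6 NM)
R1→R2: 199.4 NM  (cumulative 302.0 NM)
R2→R3: 371.2 NM  (cumulative 673.2 NM)
Total route length ≈ 673 NM.

673 NM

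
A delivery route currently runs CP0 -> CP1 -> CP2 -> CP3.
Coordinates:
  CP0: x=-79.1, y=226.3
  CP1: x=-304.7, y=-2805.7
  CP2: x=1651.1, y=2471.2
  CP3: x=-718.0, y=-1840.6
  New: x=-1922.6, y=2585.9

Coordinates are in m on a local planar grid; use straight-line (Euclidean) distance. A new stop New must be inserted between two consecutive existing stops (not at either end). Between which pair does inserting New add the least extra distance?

Added distance for inserting New between each consecutive pair:
CP0–CP1: 5583.1 m
CP1–CP2: 3577.0 m
CP2–CP3: 3243.2 m
Smallest added distance is 3243.2 m, inserting between CP2 and CP3.

between CP2 and CP3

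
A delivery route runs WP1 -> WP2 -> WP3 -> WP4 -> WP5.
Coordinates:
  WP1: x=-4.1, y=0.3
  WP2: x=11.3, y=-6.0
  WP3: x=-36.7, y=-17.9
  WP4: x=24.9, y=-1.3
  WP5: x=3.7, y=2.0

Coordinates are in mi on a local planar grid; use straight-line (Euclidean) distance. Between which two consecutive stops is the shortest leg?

Leg distances:
WP1→WP2: 16.6 mi
WP2→WP3: 49.5 mi
WP3→WP4: 63.8 mi
WP4→WP5: 21.5 mi
The shortest leg is WP1–WP2 at 16.6 mi.

WP1–WP2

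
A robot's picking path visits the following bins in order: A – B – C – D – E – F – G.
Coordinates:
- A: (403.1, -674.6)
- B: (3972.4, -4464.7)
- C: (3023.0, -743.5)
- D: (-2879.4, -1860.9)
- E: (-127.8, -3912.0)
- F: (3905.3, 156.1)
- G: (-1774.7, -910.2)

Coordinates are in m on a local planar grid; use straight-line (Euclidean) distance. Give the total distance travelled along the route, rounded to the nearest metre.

29994 m

Leg distances:
A→B: 5206.2 m  (cumulative 5206.2 m)
B→C: 3840.4 m  (cumulative 9046.6 m)
C→D: 6007.2 m  (cumulative 15053.9 m)
D→E: 3432.0 m  (cumulative 18485.8 m)
E→F: 5728.5 m  (cumulative 24214.3 m)
F→G: 5779.2 m  (cumulative 29993.5 m)
Total route length ≈ 29994 m.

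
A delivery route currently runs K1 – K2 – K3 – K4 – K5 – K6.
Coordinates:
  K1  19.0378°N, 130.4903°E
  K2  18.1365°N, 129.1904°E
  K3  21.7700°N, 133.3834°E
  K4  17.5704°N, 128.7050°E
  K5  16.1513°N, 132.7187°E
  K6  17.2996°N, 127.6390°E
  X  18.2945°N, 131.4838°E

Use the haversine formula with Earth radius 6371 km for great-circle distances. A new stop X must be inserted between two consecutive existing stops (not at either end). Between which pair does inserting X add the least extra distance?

Added distance for inserting X between each consecutive pair:
K1–K2: 206.5 km
K2–K3: 81.3 km
K3–K4: 62.6 km
K4–K5: 121.5 km
K5–K6: 138.0 km
Smallest added distance is 62.6 km, inserting between K3 and K4.

between K3 and K4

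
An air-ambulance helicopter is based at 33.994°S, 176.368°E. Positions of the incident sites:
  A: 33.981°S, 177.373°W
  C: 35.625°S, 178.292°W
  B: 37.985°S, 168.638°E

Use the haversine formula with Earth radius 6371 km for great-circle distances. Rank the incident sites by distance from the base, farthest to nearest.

Distance from the base at 33.994°S, 176.368°E to each:
B 37.985°S, 168.638°E: 824.5 km
A 33.981°S, 177.373°W: 577.0 km
C 35.625°S, 178.292°W: 520.1 km

B, A, C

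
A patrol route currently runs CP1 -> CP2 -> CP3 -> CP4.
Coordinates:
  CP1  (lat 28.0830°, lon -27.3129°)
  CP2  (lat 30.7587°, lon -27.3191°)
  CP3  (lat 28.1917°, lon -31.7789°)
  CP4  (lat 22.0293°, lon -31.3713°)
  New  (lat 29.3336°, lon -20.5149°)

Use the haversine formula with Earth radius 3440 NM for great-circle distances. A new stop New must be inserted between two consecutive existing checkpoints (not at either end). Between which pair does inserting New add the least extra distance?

Added distance for inserting New between each consecutive pair:
CP1–CP2: 568.8 NM
CP2–CP3: 680.9 NM
CP3–CP4: 958.3 NM
Smallest added distance is 568.8 NM, inserting between CP1 and CP2.

between CP1 and CP2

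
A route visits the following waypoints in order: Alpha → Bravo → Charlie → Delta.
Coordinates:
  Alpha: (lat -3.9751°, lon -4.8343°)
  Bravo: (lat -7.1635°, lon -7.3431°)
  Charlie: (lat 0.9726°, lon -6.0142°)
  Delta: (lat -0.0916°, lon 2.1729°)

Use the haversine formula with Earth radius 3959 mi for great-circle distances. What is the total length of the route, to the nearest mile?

1420 mi

Leg distances:
Alpha→Bravo: 279.8 mi  (cumulative 279.8 mi)
Bravo→Charlie: 569.6 mi  (cumulative 849.4 mi)
Charlie→Delta: 570.4 mi  (cumulative 1419.9 mi)
Total route length ≈ 1420 mi.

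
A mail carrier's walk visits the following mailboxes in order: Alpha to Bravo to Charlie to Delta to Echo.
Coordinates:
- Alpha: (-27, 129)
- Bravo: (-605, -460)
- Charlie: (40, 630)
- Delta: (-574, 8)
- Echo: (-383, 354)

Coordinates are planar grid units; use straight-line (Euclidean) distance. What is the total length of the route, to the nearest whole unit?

Leg distances:
Alpha→Bravo: 825.2  (cumulative 825.2)
Bravo→Charlie: 1266.5  (cumulative 2091.8)
Charlie→Delta: 874.0  (cumulative 2965.8)
Delta→Echo: 395.2  (cumulative 3361.0)
Total route length ≈ 3361.

3361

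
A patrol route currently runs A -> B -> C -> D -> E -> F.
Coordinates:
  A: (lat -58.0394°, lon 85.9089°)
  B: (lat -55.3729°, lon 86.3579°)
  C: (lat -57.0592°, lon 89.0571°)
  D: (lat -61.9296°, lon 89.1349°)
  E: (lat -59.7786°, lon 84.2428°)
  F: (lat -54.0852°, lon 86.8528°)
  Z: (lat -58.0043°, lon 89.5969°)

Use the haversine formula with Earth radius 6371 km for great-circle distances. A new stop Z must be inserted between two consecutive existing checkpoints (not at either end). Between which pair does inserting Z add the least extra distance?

between C and D

Added distance for inserting Z between each consecutive pair:
A–B: 272.5 km
B–C: 212.0 km
C–D: 5.6 km
D–E: 445.7 km
E–F: 180.6 km
Smallest added distance is 5.6 km, inserting between C and D.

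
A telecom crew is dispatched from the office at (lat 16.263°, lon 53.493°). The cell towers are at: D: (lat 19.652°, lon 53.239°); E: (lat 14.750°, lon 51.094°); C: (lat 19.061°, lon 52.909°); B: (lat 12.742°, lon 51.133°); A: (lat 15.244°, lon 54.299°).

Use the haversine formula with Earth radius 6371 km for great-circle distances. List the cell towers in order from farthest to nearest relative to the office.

Computing each great-circle distance from (lat 16.263°, lon 53.493°):
B (lat 12.742°, lon 51.133°): 466.7 km
D (lat 19.652°, lon 53.239°): 377.8 km
C (lat 19.061°, lon 52.909°): 317.2 km
E (lat 14.750°, lon 51.094°): 307.2 km
A (lat 15.244°, lon 54.299°): 142.4 km

B, D, C, E, A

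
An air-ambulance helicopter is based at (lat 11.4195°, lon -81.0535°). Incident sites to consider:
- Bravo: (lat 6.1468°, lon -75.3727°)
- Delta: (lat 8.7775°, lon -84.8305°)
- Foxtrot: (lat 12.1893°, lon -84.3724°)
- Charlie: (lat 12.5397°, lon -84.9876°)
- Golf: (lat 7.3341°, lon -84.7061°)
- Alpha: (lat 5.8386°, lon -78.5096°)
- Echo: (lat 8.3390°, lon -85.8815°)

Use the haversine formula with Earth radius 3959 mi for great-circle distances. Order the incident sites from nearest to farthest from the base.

Foxtrot, Charlie, Delta, Golf, Echo, Alpha, Bravo

Computing each great-circle distance from (lat 11.4195°, lon -81.0535°):
Foxtrot (lat 12.1893°, lon -84.3724°): 230.7 mi
Charlie (lat 12.5397°, lon -84.9876°): 276.9 mi
Delta (lat 8.7775°, lon -84.8305°): 315.2 mi
Golf (lat 7.3341°, lon -84.7061°): 376.4 mi
Echo (lat 8.3390°, lon -85.8815°): 391.5 mi
Alpha (lat 5.8386°, lon -78.5096°): 422.9 mi
Bravo (lat 6.1468°, lon -75.3727°): 532.1 mi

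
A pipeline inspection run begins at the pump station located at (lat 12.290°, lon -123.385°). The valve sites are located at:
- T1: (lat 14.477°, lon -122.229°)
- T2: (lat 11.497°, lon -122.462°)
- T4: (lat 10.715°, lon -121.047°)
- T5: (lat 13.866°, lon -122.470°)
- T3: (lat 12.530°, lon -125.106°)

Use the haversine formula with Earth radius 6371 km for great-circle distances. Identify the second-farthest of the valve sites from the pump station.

T1

Distance to each, sorted:
T4: 309.1 km
T1: 273.4 km
T5: 201.3 km
T3: 188.8 km
T2: 133.6 km
The second-farthest is T1 at 273.4 km.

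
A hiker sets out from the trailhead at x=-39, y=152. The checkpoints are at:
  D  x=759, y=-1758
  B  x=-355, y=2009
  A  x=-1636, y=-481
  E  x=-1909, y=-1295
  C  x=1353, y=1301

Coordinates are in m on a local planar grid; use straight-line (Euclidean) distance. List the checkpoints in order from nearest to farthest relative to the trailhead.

A, C, B, D, E

Distance from the trailhead at x=-39, y=152 to each:
A x=-1636, y=-481: 1717.9 m
C x=1353, y=1301: 1805.0 m
B x=-355, y=2009: 1883.7 m
D x=759, y=-1758: 2070.0 m
E x=-1909, y=-1295: 2364.5 m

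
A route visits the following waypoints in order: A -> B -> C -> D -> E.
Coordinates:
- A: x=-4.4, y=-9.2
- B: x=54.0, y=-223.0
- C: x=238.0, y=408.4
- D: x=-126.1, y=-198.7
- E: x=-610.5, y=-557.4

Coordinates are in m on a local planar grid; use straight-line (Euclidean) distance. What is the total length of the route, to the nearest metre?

Leg distances:
A→B: 221.6 m  (cumulative 221.6 m)
B→C: 657.7 m  (cumulative 879.3 m)
C→D: 707.9 m  (cumulative 1587.2 m)
D→E: 602.8 m  (cumulative 2190.0 m)
Total route length ≈ 2190 m.

2190 m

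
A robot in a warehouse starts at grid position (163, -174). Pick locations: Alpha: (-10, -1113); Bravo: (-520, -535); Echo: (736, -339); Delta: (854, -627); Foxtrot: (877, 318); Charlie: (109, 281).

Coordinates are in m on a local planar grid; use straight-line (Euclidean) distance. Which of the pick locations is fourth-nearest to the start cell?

Distance to each, sorted:
Charlie: 458.2 m
Echo: 596.3 m
Bravo: 772.5 m
Delta: 826.3 m
Foxtrot: 867.1 m
Alpha: 954.8 m
The fourth-nearest is Delta at 826.3 m.

Delta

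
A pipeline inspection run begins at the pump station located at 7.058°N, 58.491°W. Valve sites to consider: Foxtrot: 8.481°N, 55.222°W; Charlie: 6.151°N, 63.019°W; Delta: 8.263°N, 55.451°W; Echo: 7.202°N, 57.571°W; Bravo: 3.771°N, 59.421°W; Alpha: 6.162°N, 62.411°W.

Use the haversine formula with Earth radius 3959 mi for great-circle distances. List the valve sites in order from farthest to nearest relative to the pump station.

Distance from the pump station at 7.058°N, 58.491°W to each:
Charlie 6.151°N, 63.019°W: 317.0 mi
Alpha 6.162°N, 62.411°W: 276.1 mi
Foxtrot 8.481°N, 55.222°W: 244.4 mi
Bravo 3.771°N, 59.421°W: 236.0 mi
Delta 8.263°N, 55.451°W: 224.2 mi
Echo 7.202°N, 57.571°W: 63.9 mi

Charlie, Alpha, Foxtrot, Bravo, Delta, Echo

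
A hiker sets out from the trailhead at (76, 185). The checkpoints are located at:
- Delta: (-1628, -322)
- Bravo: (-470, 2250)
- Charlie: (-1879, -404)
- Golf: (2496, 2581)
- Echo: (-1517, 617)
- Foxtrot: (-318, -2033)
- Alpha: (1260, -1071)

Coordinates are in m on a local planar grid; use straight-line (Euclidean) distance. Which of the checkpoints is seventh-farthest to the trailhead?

Echo

Distance to each, sorted:
Golf: 3405.5 m
Foxtrot: 2252.7 m
Bravo: 2136.0 m
Charlie: 2041.8 m
Delta: 1777.8 m
Alpha: 1726.1 m
Echo: 1650.5 m
The seventh-farthest is Echo at 1650.5 m.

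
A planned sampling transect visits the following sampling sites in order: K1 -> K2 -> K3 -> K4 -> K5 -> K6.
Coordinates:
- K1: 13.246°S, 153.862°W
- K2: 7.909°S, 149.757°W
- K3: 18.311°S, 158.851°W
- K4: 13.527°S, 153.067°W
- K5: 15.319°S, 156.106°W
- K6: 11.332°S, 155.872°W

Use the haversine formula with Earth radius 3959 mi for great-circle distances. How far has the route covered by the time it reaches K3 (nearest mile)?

Leg distances:
K1→K2: 462.2 mi  (cumulative 462.2 mi)
K2→K3: 943.3 mi  (cumulative 1405.6 mi)
Cumulative distance at K3 ≈ 1406 mi.

1406 mi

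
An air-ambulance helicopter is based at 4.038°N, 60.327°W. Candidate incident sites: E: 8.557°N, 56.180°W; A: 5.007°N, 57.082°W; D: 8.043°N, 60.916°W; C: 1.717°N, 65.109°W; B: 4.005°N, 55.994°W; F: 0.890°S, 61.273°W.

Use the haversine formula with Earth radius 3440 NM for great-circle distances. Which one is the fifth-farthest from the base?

Distances from the base (4.038°N, 60.327°W):
E: 367.2 NM
C: 318.8 NM
F: 301.3 NM
B: 259.5 NM
D: 243.0 NM
A: 202.7 NM
The fifth-farthest is D at 243.0 NM.

D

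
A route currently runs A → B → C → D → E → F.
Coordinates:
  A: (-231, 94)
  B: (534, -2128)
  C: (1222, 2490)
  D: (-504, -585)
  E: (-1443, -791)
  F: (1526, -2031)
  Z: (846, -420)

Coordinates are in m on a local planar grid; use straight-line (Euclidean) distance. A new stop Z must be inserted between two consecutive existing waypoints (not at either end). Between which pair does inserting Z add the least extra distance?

Added distance for inserting Z between each consecutive pair:
A–B: 579.6 m
B–C: 1.5 m
C–D: 767.9 m
D–E: 2717.6 m
E–F: 850.0 m
Smallest added distance is 1.5 m, inserting between B and C.

between B and C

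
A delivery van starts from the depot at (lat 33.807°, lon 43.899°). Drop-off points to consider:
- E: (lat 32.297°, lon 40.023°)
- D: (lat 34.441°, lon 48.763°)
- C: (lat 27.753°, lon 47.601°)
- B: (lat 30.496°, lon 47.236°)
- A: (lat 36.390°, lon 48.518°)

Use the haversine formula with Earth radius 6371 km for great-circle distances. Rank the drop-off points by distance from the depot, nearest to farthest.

E, D, B, A, C

Distance from the depot at (lat 33.807°, lon 43.899°) to each:
E (lat 32.297°, lon 40.023°): 398.3 km
D (lat 34.441°, lon 48.763°): 453.2 km
B (lat 30.496°, lon 47.236°): 483.9 km
A (lat 36.390°, lon 48.518°): 508.9 km
C (lat 27.753°, lon 47.601°): 760.3 km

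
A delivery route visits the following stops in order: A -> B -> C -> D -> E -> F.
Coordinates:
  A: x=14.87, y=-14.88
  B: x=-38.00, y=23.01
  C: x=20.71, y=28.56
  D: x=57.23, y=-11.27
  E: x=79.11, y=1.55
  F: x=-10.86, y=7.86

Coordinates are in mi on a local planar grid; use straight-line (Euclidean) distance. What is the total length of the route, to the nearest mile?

Leg distances:
A→B: 65.0 mi  (cumulative 65.0 mi)
B→C: 59.0 mi  (cumulative 124.0 mi)
C→D: 54.0 mi  (cumulative 178.1 mi)
D→E: 25.4 mi  (cumulative 203.4 mi)
E→F: 90.2 mi  (cumulative 293.6 mi)
Total route length ≈ 294 mi.

294 mi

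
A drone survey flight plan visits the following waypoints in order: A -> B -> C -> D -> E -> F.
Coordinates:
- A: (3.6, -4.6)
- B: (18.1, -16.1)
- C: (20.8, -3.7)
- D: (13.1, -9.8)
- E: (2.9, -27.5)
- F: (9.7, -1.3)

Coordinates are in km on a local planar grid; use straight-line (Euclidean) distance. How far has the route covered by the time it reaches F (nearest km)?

89 km

Leg distances:
A→B: 18.5 km  (cumulative 18.5 km)
B→C: 12.7 km  (cumulative 31.2 km)
C→D: 9.8 km  (cumulative 41.0 km)
D→E: 20.4 km  (cumulative 61.4 km)
E→F: 27.1 km  (cumulative 88.5 km)
Cumulative distance at F ≈ 89 km.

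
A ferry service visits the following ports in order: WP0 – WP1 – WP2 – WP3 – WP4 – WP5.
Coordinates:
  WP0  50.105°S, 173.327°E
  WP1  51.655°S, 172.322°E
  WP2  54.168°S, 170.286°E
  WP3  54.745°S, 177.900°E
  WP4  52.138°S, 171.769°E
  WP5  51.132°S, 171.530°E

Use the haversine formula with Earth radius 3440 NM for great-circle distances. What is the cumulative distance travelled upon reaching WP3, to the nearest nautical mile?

Leg distances:
WP0→WP1: 100.5 NM  (cumulative 100.5 NM)
WP1→WP2: 167.9 NM  (cumulative 268.5 NM)
WP2→WP3: 267.9 NM  (cumulative 536.3 NM)
Cumulative distance at WP3 ≈ 536 NM.

536 NM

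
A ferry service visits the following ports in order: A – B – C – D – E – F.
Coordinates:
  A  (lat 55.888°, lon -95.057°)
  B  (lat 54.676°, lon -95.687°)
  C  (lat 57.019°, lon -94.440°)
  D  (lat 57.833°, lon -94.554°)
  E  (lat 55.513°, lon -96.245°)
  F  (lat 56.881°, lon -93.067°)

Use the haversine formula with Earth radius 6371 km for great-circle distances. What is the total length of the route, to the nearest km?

Leg distances:
A→B: 140.5 km  (cumulative 140.5 km)
B→C: 271.9 km  (cumulative 412.4 km)
C→D: 90.8 km  (cumulative 503.2 km)
D→E: 277.9 km  (cumulative 781.1 km)
E→F: 248.5 km  (cumulative 1029.6 km)
Total route length ≈ 1030 km.

1030 km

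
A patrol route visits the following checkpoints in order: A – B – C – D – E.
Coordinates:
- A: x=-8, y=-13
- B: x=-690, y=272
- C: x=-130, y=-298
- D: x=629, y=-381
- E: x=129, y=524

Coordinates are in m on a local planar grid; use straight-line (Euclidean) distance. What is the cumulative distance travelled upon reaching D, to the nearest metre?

Leg distances:
A→B: 739.2 m  (cumulative 739.2 m)
B→C: 799.1 m  (cumulative 1538.2 m)
C→D: 763.5 m  (cumulative 2301.7 m)
Cumulative distance at D ≈ 2302 m.

2302 m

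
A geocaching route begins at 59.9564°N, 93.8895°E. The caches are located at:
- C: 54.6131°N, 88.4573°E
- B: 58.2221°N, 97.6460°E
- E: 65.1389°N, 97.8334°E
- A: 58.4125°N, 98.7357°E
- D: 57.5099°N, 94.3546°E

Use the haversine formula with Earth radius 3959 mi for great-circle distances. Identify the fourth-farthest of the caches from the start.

B

Distances from the start (59.9564°N, 93.8895°E):
C: 421.0 mi
E: 379.3 mi
A: 201.9 mi
B: 179.2 mi
D: 169.9 mi
The fourth-farthest is B at 179.2 mi.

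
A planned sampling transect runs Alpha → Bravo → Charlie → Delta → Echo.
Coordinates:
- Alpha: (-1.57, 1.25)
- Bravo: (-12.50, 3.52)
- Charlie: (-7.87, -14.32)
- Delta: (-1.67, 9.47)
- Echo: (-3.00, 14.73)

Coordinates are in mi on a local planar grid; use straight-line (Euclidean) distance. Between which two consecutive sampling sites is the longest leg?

Charlie–Delta

Leg distances:
Alpha→Bravo: 11.2 mi
Bravo→Charlie: 18.4 mi
Charlie→Delta: 24.6 mi
Delta→Echo: 5.4 mi
The longest leg is Charlie–Delta at 24.6 mi.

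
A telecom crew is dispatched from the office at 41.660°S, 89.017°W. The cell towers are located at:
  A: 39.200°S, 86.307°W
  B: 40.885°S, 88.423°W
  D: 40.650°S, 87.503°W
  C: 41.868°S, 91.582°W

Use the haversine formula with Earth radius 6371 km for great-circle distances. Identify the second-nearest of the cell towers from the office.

D

Distances from the office (41.660°S, 89.017°W):
B: 99.5 km
D: 169.3 km
C: 214.0 km
A: 356.9 km
The second-nearest is D at 169.3 km.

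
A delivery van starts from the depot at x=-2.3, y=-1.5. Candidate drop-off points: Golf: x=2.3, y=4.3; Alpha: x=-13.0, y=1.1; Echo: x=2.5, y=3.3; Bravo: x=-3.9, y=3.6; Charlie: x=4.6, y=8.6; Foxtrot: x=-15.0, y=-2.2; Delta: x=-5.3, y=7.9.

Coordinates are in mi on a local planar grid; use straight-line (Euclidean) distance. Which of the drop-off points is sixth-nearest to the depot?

Distance to each, sorted:
Bravo: 5.3 mi
Echo: 6.8 mi
Golf: 7.4 mi
Delta: 9.9 mi
Alpha: 11.0 mi
Charlie: 12.2 mi
Foxtrot: 12.7 mi
The sixth-nearest is Charlie at 12.2 mi.

Charlie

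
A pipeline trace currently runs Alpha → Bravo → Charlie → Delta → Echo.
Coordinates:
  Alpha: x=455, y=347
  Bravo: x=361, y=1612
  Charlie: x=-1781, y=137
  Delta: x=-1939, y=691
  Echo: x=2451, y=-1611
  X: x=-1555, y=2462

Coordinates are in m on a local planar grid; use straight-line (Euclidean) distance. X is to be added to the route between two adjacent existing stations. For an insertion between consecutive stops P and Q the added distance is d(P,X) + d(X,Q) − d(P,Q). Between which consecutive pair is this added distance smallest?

between Bravo and Charlie

Added distance for inserting X between each consecutive pair:
Alpha–Bravo: 3745.4 m
Bravo–Charlie: 1831.3 m
Charlie–Delta: 3572.0 m
Delta–Echo: 2568.1 m
Smallest added distance is 1831.3 m, inserting between Bravo and Charlie.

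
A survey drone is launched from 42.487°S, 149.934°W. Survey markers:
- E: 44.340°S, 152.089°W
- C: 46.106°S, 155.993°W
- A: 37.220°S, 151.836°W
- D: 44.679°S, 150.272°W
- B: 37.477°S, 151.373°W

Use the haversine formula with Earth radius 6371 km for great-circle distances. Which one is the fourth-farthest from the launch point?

E

Distances from the launch point (42.487°S, 149.934°W):
C: 627.7 km
A: 607.7 km
B: 570.4 km
E: 269.7 km
D: 245.3 km
The fourth-farthest is E at 269.7 km.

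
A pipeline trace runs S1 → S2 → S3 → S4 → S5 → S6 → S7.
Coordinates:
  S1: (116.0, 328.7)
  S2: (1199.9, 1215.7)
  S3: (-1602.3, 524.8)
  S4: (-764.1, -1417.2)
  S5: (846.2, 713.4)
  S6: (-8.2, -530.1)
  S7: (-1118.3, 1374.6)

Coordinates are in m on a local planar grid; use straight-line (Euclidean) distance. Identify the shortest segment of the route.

S1–S2

Leg distances:
S1→S2: 1400.6 m
S2→S3: 2886.1 m
S3→S4: 2115.2 m
S4→S5: 2670.7 m
S5→S6: 1508.7 m
S6→S7: 2204.6 m
The shortest leg is S1–S2 at 1400.6 m.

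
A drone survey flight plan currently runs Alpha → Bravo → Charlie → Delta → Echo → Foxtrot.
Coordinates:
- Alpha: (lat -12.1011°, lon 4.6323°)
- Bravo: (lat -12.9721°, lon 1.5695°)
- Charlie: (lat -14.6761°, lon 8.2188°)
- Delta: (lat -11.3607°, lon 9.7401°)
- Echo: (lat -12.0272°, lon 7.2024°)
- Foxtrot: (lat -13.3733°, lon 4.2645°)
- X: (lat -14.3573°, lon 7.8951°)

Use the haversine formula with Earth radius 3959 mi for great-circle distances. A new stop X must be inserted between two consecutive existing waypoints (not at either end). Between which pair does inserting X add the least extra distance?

Added distance for inserting X between each consecutive pair:
Alpha–Bravo: 489.4 mi
Bravo–Charlie: 4.8 mi
Charlie–Delta: 21.4 mi
Delta–Echo: 231.3 mi
Echo–Foxtrot: 201.7 mi
Smallest added distance is 4.8 mi, inserting between Bravo and Charlie.

between Bravo and Charlie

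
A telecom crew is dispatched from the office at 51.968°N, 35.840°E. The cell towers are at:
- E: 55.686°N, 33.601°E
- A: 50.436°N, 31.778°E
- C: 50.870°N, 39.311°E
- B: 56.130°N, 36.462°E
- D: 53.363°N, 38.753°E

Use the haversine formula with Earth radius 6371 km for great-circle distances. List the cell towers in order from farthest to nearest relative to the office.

B, E, A, C, D

Distance from the office at 51.968°N, 35.840°E to each:
B 56.130°N, 36.462°E: 464.6 km
E 55.686°N, 33.601°E: 438.7 km
A 50.436°N, 31.778°E: 330.3 km
C 50.870°N, 39.311°E: 269.8 km
D 53.363°N, 38.753°E: 250.3 km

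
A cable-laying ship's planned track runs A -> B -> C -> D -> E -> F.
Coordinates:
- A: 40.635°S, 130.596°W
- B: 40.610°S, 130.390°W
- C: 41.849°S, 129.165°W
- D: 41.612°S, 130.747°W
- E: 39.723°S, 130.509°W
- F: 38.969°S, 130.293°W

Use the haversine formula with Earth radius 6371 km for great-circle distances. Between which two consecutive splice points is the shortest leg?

A–B

Leg distances:
A→B: 17.6 km
B→C: 171.7 km
C→D: 133.9 km
D→E: 211.0 km
E→F: 85.9 km
The shortest leg is A–B at 17.6 km.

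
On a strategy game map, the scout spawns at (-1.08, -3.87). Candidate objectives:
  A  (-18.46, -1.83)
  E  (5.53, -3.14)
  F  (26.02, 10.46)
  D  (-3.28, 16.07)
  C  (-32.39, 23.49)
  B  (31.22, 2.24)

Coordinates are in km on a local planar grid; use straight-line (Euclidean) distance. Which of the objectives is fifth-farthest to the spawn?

A

Distances from the spawn ((-1.08, -3.87)):
C: 41.6 km
B: 32.9 km
F: 30.7 km
D: 20.1 km
A: 17.5 km
E: 6.7 km
The fifth-farthest is A at 17.5 km.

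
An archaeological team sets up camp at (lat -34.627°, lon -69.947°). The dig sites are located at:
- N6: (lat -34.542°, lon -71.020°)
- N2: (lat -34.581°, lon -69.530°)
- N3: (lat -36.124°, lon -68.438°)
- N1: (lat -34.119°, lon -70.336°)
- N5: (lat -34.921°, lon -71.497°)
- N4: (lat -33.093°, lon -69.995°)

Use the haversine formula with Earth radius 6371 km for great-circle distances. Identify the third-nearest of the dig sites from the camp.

Distance to each, sorted:
N2: 38.5 km
N1: 66.8 km
N6: 98.7 km
N5: 145.3 km
N4: 170.6 km
N3: 215.5 km
The third-nearest is N6 at 98.7 km.

N6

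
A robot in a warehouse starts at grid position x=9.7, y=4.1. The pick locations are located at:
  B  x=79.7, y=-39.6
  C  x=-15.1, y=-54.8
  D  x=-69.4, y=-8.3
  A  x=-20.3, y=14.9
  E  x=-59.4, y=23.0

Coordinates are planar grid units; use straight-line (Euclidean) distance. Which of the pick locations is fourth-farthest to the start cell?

C

Distances from the start cell (x=9.7, y=4.1):
B: 82.5
D: 80.1
E: 71.6
C: 63.9
A: 31.9
The fourth-farthest is C at 63.9.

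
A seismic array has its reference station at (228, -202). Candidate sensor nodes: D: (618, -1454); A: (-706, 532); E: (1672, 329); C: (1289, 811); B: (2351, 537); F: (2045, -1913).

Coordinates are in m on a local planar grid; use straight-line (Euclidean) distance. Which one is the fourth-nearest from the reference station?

Distances from the reference station ((228, -202)):
A: 1187.9 m
D: 1311.3 m
C: 1466.9 m
E: 1538.5 m
B: 2247.9 m
F: 2495.8 m
The fourth-nearest is E at 1538.5 m.

E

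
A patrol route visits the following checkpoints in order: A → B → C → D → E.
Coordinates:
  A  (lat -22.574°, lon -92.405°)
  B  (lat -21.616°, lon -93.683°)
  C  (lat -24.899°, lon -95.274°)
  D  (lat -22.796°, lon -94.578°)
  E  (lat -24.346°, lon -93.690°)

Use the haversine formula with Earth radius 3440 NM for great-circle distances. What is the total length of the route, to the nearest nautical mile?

Leg distances:
A→B: 91.4 NM  (cumulative 91.4 NM)
B→C: 215.8 NM  (cumulative 307.2 NM)
C→D: 131.9 NM  (cumulative 439.1 NM)
D→E: 105.1 NM  (cumulative 544.2 NM)
Total route length ≈ 544 NM.

544 NM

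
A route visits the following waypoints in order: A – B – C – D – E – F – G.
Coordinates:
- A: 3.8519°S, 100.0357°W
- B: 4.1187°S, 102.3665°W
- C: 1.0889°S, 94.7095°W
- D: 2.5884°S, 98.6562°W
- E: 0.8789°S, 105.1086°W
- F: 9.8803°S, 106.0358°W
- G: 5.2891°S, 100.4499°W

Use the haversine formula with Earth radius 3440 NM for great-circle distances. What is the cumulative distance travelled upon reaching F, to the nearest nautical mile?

1832 NM

Leg distances:
A→B: 140.5 NM  (cumulative 140.5 NM)
B→C: 493.9 NM  (cumulative 634.4 NM)
C→D: 253.4 NM  (cumulative 887.8 NM)
D→E: 400.6 NM  (cumulative 1288.4 NM)
E→F: 543.3 NM  (cumulative 1831.6 NM)
Cumulative distance at F ≈ 1832 NM.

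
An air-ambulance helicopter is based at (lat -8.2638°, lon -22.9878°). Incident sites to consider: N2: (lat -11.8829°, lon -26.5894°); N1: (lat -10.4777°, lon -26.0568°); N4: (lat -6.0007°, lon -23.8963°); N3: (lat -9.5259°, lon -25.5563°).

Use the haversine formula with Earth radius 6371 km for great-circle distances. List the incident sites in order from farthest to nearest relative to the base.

Distances from the base:
N2 (lat -11.8829°, lon -26.5894°): 563.4 km
N1 (lat -10.4777°, lon -26.0568°): 417.1 km
N3 (lat -9.5259°, lon -25.5563°): 315.1 km
N4 (lat -6.0007°, lon -23.8963°): 270.9 km

N2, N1, N3, N4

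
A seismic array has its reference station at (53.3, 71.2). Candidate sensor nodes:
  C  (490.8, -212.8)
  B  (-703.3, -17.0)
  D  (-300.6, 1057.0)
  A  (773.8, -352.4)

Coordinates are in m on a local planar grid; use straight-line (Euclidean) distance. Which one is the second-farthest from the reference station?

Distances from the reference station ((53.3, 71.2)):
D: 1047.4 m
A: 835.8 m
B: 761.7 m
C: 521.6 m
The second-farthest is A at 835.8 m.

A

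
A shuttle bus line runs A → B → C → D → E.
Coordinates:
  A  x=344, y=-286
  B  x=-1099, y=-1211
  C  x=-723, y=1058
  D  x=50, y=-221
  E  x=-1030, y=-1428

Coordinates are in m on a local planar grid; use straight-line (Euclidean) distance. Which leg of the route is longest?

B–C

Leg distances:
A→B: 1714.0 m
B→C: 2299.9 m
C→D: 1494.4 m
D→E: 1619.6 m
The longest leg is B–C at 2299.9 m.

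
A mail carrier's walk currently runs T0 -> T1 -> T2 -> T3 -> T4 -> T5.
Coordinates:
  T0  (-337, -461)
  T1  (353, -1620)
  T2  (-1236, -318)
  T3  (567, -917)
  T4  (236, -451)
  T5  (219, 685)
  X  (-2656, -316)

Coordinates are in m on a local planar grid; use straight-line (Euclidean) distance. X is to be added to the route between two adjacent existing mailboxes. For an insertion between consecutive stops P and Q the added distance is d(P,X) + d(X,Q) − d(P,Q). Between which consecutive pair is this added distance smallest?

between T1 and T2

Added distance for inserting X between each consecutive pair:
T0–T1: 4254.1 m
T1–T2: 2645.1 m
T2–T3: 2798.7 m
T3–T4: 5602.1 m
T4–T5: 4803.3 m
Smallest added distance is 2645.1 m, inserting between T1 and T2.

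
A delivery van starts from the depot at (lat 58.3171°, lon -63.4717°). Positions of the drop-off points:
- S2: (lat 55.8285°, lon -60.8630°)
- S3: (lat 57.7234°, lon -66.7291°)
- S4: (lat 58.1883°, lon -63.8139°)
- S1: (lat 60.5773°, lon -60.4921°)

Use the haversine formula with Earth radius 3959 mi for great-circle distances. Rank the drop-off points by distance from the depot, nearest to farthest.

Distances from the depot:
S4 (lat 58.1883°, lon -63.8139°): 15.3 mi
S3 (lat 57.7234°, lon -66.7291°): 126.1 mi
S1 (lat 60.5773°, lon -60.4921°): 188.0 mi
S2 (lat 55.8285°, lon -60.8630°): 197.9 mi

S4, S3, S1, S2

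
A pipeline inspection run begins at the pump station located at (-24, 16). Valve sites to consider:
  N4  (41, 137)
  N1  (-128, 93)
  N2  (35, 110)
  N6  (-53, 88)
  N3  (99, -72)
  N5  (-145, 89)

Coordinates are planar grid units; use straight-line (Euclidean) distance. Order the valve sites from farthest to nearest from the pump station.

Distance from the pump station at (-24, 16) to each:
N3 (99, -72): 151.2
N5 (-145, 89): 141.3
N4 (41, 137): 137.4
N1 (-128, 93): 129.4
N2 (35, 110): 111.0
N6 (-53, 88): 77.6

N3, N5, N4, N1, N2, N6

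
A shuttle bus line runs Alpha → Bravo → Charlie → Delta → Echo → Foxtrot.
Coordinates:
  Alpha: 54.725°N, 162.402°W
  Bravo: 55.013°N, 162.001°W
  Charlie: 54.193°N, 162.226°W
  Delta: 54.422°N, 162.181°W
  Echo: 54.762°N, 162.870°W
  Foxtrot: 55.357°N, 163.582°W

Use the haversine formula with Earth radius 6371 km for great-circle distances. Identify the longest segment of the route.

Bravo–Charlie

Leg distances:
Alpha→Bravo: 41.0 km
Bravo→Charlie: 92.3 km
Charlie→Delta: 25.6 km
Delta→Echo: 58.3 km
Echo→Foxtrot: 80.2 km
The longest leg is Bravo–Charlie at 92.3 km.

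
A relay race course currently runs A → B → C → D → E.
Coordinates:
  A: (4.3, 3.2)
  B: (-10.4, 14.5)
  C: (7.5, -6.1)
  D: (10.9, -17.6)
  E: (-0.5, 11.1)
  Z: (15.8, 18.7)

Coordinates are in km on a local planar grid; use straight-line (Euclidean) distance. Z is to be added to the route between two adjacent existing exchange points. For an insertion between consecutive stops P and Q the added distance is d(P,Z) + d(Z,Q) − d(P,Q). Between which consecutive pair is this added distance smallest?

Added distance for inserting Z between each consecutive pair:
A–B: 27.3 km
B–C: 25.4 km
C–D: 50.8 km
D–E: 23.7 km
Smallest added distance is 23.7 km, inserting between D and E.

between D and E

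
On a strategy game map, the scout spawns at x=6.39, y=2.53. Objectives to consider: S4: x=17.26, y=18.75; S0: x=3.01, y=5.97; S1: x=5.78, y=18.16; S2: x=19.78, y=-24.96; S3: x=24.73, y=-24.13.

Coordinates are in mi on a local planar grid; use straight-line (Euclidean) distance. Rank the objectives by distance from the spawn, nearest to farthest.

S0, S1, S4, S2, S3

Distance from the spawn at x=6.39, y=2.53 to each:
S0 x=3.01, y=5.97: 4.8 mi
S1 x=5.78, y=18.16: 15.6 mi
S4 x=17.26, y=18.75: 19.5 mi
S2 x=19.78, y=-24.96: 30.6 mi
S3 x=24.73, y=-24.13: 32.4 mi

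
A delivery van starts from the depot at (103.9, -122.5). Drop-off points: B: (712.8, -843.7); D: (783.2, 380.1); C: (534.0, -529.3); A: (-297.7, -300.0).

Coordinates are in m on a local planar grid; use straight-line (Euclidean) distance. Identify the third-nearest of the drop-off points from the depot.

D

Distances from the depot ((103.9, -122.5)):
A: 439.1 m
C: 592.0 m
D: 845.0 m
B: 943.9 m
The third-nearest is D at 845.0 m.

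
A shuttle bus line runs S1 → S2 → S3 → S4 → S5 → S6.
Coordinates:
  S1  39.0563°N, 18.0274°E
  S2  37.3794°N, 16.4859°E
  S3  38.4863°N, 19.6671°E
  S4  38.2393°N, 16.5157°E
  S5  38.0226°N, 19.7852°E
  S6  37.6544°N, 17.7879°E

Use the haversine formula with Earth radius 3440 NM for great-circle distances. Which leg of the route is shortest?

Leg distances:
S1→S2: 124.2 NM
S2→S3: 164.6 NM
S3→S4: 149.1 NM
S4→S5: 154.9 NM
S5→S6: 97.2 NM
The shortest leg is S5–S6 at 97.2 NM.

S5–S6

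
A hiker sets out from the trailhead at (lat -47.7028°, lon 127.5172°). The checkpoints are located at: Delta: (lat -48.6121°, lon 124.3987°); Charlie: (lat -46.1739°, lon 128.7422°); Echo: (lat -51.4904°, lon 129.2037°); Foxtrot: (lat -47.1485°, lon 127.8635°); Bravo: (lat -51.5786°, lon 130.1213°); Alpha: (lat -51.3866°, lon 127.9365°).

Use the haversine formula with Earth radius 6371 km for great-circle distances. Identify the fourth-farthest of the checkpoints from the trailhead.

Distance to each, sorted:
Bravo: 469.9 km
Echo: 438.3 km
Alpha: 410.7 km
Delta: 252.4 km
Charlie: 193.8 km
Foxtrot: 66.9 km
The fourth-farthest is Delta at 252.4 km.

Delta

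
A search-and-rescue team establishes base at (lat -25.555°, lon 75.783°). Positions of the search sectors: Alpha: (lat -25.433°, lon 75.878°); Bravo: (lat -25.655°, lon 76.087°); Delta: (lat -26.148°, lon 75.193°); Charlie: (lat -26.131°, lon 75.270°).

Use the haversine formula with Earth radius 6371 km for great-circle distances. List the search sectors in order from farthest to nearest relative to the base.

Distance from the base at (lat -25.555°, lon 75.783°) to each:
Delta (lat -26.148°, lon 75.193°): 88.5 km
Charlie (lat -26.131°, lon 75.270°): 82.1 km
Bravo (lat -25.655°, lon 76.087°): 32.4 km
Alpha (lat -25.433°, lon 75.878°): 16.6 km

Delta, Charlie, Bravo, Alpha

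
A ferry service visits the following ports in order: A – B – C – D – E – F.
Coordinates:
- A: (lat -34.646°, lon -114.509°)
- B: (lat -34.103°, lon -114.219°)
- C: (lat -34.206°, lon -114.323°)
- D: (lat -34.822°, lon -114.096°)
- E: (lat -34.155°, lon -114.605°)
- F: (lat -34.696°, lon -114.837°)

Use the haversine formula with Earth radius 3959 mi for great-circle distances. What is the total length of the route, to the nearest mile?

189 mi

Leg distances:
A→B: 41.0 mi  (cumulative 41.0 mi)
B→C: 9.3 mi  (cumulative 50.3 mi)
C→D: 44.5 mi  (cumulative 94.8 mi)
D→E: 54.4 mi  (cumulative 149.2 mi)
E→F: 39.7 mi  (cumulative 188.9 mi)
Total route length ≈ 189 mi.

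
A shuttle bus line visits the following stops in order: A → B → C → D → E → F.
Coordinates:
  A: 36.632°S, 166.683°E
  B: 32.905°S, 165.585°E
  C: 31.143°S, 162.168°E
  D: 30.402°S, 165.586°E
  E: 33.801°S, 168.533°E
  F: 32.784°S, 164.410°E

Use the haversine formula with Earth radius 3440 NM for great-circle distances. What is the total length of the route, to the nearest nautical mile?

Leg distances:
A→B: 230.2 NM  (cumulative 230.2 NM)
B→C: 203.6 NM  (cumulative 433.8 NM)
C→D: 181.8 NM  (cumulative 615.6 NM)
D→E: 253.2 NM  (cumulative 868.8 NM)
E→F: 215.7 NM  (cumulative 1084.5 NM)
Total route length ≈ 1085 NM.

1085 NM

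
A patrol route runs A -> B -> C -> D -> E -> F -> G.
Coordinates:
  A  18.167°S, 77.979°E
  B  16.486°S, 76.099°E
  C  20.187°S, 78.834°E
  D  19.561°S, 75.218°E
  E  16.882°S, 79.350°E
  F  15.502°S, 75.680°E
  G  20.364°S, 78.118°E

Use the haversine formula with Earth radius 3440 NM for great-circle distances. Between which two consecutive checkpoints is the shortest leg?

A–B

Leg distances:
A→B: 147.6 NM
B→C: 271.4 NM
C→D: 207.6 NM
D→E: 285.3 NM
E→F: 227.2 NM
F→G: 323.4 NM
The shortest leg is A–B at 147.6 NM.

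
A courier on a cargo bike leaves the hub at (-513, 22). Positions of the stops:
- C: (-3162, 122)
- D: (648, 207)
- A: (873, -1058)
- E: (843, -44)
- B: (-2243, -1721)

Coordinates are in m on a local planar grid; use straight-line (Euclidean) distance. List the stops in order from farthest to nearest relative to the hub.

Distance from the hub at (-513, 22) to each:
C (-3162, 122): 2650.9 m
B (-2243, -1721): 2455.8 m
A (873, -1058): 1757.1 m
E (843, -44): 1357.6 m
D (648, 207): 1175.6 m

C, B, A, E, D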